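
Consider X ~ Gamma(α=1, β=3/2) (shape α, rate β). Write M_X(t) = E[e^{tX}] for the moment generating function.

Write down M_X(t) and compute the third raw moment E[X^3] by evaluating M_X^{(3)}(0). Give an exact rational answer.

E[X^3] = d^3M/dt^3 |_{t=0} = 16/9

M_X(t) = 3/(2*(3/2 - t))
dM/dt = 6/(4*t^2 - 12*t + 9)
d^2M/dt^2 = -24/(8*t^3 - 36*t^2 + 54*t - 27)
d^3M/dt^3 = 144/(16*t^4 - 96*t^3 + 216*t^2 - 216*t + 81)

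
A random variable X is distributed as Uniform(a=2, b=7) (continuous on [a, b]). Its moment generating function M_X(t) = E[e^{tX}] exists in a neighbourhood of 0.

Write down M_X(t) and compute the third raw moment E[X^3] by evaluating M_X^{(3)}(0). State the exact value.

M_X(t) = (e^(7*t) - e^(2*t))/(5*t)
D^3[M](t) = (343*t^3*e^(7*t) - 8*t^3*e^(2*t) - 147*t^2*e^(7*t) + 12*t^2*e^(2*t) + 42*t*e^(7*t) - 12*t*e^(2*t) - 6*e^(7*t) + 6*e^(2*t))/(5*t^4)

E[X^3] = D^3[M](0) = 477/4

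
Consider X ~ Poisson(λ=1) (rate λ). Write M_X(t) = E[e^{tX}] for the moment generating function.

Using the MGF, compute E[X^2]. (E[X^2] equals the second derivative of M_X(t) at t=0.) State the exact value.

E[X^2] = M′′(0) = 2

M_X(t) = e^(e^(t) - 1)
M′(t) = e^(-1)*e^(t)*e^(e^(t))
M′′(t) = (e^(2*t)*e^(e^(t)) + e^(t)*e^(e^(t)))*e^(-1)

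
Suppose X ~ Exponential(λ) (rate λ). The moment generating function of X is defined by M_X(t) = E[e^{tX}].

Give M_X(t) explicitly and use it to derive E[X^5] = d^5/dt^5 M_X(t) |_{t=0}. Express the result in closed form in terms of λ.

M_X(t) = λ/(λ - t)
M′(t) = λ/(λ^2 - 2*λ*t + t^2)
M′′(t) = -2*λ/(-λ^3 + 3*λ^2*t - 3*λ*t^2 + t^3)
M′′′(t) = 6*λ/(λ^4 - 4*λ^3*t + 6*λ^2*t^2 - 4*λ*t^3 + t^4)
M′′′′(t) = -24*λ/(-λ^5 + 5*λ^4*t - 10*λ^3*t^2 + 10*λ^2*t^3 - 5*λ*t^4 + t^5)
M′′′′′(t) = 120*λ/(λ^6 - 6*λ^5*t + 15*λ^4*t^2 - 20*λ^3*t^3 + 15*λ^2*t^4 - 6*λ*t^5 + t^6)

E[X^5] = M′′′′′(0) = 120/λ^5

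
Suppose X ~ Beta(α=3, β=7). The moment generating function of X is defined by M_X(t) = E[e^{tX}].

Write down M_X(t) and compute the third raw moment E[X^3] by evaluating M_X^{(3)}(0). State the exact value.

M_X(t) = ₁F₁(3; 10; t)
M′(t) = 3*₁F₁(4; 11; t)/10
M′′(t) = 6*₁F₁(5; 12; t)/55
M′′′(t) = ₁F₁(6; 13; t)/22

E[X^3] = M′′′(0) = 1/22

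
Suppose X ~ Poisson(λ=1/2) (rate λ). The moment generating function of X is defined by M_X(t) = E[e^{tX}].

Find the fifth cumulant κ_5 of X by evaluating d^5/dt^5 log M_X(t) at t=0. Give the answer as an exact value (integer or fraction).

κ_5 = K^(5)(0) = 1/2

M_X(t) = e^(e^(t)/2 - 1/2)
K_X(t) = log M_X(t) = e^(t)/2 - 1/2
K^(5)(t) = e^(t)/2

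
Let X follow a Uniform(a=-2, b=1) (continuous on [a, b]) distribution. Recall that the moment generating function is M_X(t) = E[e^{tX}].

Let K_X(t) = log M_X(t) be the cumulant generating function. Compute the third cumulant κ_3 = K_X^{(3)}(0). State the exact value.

M_X(t) = (e^(t) - e^(-2*t))/(3*t)
K_X(t) = log M_X(t) = -log(t) + log(e^(t) - e^(-2*t)) - log(3)
K′(t) = (t*e^(3*t) + 2*t - e^(3*t) + 1)/(t*e^(3*t) - t)
K′′(t) = (-9*t^2*e^(3*t) + e^(6*t) - 2*e^(3*t) + 1)/(t^2*e^(6*t) - 2*t^2*e^(3*t) + t^2)
K′′′(t) = (27*t^3*e^(6*t) + 27*t^3*e^(3*t) - 2*e^(9*t) + 6*e^(6*t) - 6*e^(3*t) + 2)/(t^3*e^(9*t) - 3*t^3*e^(6*t) + 3*t^3*e^(3*t) - t^3)

κ_3 = K′′′(0) = 0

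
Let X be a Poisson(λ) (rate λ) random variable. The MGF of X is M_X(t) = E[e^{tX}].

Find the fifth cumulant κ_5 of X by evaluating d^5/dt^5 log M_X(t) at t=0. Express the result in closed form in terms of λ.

κ_5 = K′′′′′(0) = λ

M_X(t) = e^(λ*(e^(t) - 1))
K_X(t) = log M_X(t) = λ*(e^(t) - 1)
K′(t) = λ*e^(t)
K′′(t) = λ*e^(t)
K′′′(t) = λ*e^(t)
K′′′′(t) = λ*e^(t)
K′′′′′(t) = λ*e^(t)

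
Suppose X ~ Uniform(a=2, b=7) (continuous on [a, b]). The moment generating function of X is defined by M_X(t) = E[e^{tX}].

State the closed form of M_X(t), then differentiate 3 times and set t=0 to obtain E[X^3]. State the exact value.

E[X^3] = D^3[M](0) = 477/4

M_X(t) = (e^(7*t) - e^(2*t))/(5*t)
D^3[M](t) = (343*t^3*e^(7*t) - 8*t^3*e^(2*t) - 147*t^2*e^(7*t) + 12*t^2*e^(2*t) + 42*t*e^(7*t) - 12*t*e^(2*t) - 6*e^(7*t) + 6*e^(2*t))/(5*t^4)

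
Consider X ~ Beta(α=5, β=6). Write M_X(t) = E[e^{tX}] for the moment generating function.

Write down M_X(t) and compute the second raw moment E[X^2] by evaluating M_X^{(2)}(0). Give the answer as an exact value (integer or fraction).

M_X(t) = ₁F₁(5; 11; t)
dM/dt = 5*₁F₁(6; 12; t)/11
d^2M/dt^2 = 5*₁F₁(7; 13; t)/22

E[X^2] = d^2M/dt^2 |_{t=0} = 5/22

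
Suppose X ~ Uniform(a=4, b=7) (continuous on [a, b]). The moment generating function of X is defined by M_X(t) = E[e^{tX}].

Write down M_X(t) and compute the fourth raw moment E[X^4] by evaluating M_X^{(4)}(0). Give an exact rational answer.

E[X^4] = d^4M/dt^4 |_{t=0} = 5261/5

M_X(t) = (e^(7*t) - e^(4*t))/(3*t)
dM/dt = (7*t*e^(7*t) - 4*t*e^(4*t) - e^(7*t) + e^(4*t))/(3*t^2)
d^2M/dt^2 = (49*t^2*e^(7*t) - 16*t^2*e^(4*t) - 14*t*e^(7*t) + 8*t*e^(4*t) + 2*e^(7*t) - 2*e^(4*t))/(3*t^3)
d^3M/dt^3 = (343*t^3*e^(7*t) - 64*t^3*e^(4*t) - 147*t^2*e^(7*t) + 48*t^2*e^(4*t) + 42*t*e^(7*t) - 24*t*e^(4*t) - 6*e^(7*t) + 6*e^(4*t))/(3*t^4)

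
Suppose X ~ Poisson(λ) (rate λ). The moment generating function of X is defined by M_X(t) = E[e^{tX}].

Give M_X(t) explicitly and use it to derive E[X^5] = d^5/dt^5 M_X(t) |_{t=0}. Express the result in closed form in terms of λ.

M_X(t) = e^(λ*(e^(t) - 1))
dM/dt = λ*e^(-λ)*e^(t)*e^(λ*e^(t))
d^2M/dt^2 = (λ^2*e^(2*t)*e^(λ*e^(t)) + λ*e^(t)*e^(λ*e^(t)))*e^(-λ)
d^3M/dt^3 = (λ^3*e^(3*t)*e^(λ*e^(t)) + 3*λ^2*e^(2*t)*e^(λ*e^(t)) + λ*e^(t)*e^(λ*e^(t)))*e^(-λ)
d^4M/dt^4 = (λ^4*e^(4*t)*e^(λ*e^(t)) + 6*λ^3*e^(3*t)*e^(λ*e^(t)) + 7*λ^2*e^(2*t)*e^(λ*e^(t)) + λ*e^(t)*e^(λ*e^(t)))*e^(-λ)
d^5M/dt^5 = (λ^5*e^(5*t)*e^(λ*e^(t)) + 10*λ^4*e^(4*t)*e^(λ*e^(t)) + 25*λ^3*e^(3*t)*e^(λ*e^(t)) + 15*λ^2*e^(2*t)*e^(λ*e^(t)) + λ*e^(t)*e^(λ*e^(t)))*e^(-λ)

E[X^5] = d^5M/dt^5 |_{t=0} = λ*(λ^4 + 10*λ^3 + 25*λ^2 + 15*λ + 1)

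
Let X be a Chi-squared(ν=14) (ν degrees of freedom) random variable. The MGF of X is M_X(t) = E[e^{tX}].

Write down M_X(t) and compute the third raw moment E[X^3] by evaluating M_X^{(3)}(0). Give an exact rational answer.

E[X^3] = M^(3)(0) = 4032

M_X(t) = (1 - 2*t)^(-7)
M^(3)(t) = 4032/(1024*t^10 - 5120*t^9 + 11520*t^8 - 15360*t^7 + 13440*t^6 - 8064*t^5 + 3360*t^4 - 960*t^3 + 180*t^2 - 20*t + 1)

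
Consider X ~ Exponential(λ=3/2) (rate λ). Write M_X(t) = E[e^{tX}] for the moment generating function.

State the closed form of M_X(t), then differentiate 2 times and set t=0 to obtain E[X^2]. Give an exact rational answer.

E[X^2] = M^(2)(0) = 8/9

M_X(t) = 3/(2*(3/2 - t))
M^(2)(t) = -24/(8*t^3 - 36*t^2 + 54*t - 27)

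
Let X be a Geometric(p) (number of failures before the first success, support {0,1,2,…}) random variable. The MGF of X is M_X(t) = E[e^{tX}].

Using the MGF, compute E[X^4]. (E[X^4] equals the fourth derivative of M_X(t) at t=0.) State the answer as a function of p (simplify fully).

E[X^4] = D^4[M](0) = 1 - 15/p + 50/p^2 - 60/p^3 + 24/p^4

M_X(t) = p/(-(1 - p)*e^(t) + 1)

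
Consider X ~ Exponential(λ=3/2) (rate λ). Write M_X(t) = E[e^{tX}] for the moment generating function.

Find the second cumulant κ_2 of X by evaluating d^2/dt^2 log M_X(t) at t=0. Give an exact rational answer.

M_X(t) = 3/(2*(3/2 - t))
K_X(t) = log M_X(t) = -log(3/2 - t) - log(2) + log(3)
D^2[K](t) = 4/(4*t^2 - 12*t + 9)

κ_2 = D^2[K](0) = 4/9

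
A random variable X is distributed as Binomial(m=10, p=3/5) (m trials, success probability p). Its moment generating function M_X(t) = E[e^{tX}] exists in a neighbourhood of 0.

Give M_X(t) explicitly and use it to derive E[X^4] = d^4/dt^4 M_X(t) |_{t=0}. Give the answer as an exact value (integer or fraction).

E[X^4] = D^4[M](0) = 227388/125

M_X(t) = (3*e^(t)/5 + 2/5)^10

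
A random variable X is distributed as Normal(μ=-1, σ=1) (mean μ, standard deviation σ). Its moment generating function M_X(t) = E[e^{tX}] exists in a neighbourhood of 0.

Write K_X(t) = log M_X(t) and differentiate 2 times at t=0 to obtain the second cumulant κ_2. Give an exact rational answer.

κ_2 = d^2K/dt^2 |_{t=0} = 1

M_X(t) = e^(t^2/2 - t)
K_X(t) = log M_X(t) = t^2/2 - t
dK/dt = t - 1
d^2K/dt^2 = 1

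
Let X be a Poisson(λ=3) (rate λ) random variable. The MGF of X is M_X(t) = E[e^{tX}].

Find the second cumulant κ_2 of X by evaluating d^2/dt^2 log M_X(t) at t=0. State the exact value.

κ_2 = K^(2)(0) = 3

M_X(t) = e^(3*e^(t) - 3)
K_X(t) = log M_X(t) = 3*e^(t) - 3
K^(2)(t) = 3*e^(t)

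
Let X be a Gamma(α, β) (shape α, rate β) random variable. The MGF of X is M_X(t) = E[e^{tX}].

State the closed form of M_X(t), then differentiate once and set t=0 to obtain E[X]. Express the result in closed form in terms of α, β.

E[X] = D[M](0) = α/β

M_X(t) = (β/(β - t))^α
D[M](t) = -α*β^α*(1/(β - t))^α/(-β + t)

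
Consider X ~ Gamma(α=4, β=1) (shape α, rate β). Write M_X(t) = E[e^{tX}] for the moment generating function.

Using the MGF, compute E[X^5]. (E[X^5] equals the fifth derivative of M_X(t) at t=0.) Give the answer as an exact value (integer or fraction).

E[X^5] = d^5M/dt^5 |_{t=0} = 6720

M_X(t) = (1 - t)^(-4)
dM/dt = -4/(t^5 - 5*t^4 + 10*t^3 - 10*t^2 + 5*t - 1)
d^2M/dt^2 = 20/(t^6 - 6*t^5 + 15*t^4 - 20*t^3 + 15*t^2 - 6*t + 1)
d^3M/dt^3 = -120/(t^7 - 7*t^6 + 21*t^5 - 35*t^4 + 35*t^3 - 21*t^2 + 7*t - 1)
d^4M/dt^4 = 840/(t^8 - 8*t^7 + 28*t^6 - 56*t^5 + 70*t^4 - 56*t^3 + 28*t^2 - 8*t + 1)
d^5M/dt^5 = -6720/(t^9 - 9*t^8 + 36*t^7 - 84*t^6 + 126*t^5 - 126*t^4 + 84*t^3 - 36*t^2 + 9*t - 1)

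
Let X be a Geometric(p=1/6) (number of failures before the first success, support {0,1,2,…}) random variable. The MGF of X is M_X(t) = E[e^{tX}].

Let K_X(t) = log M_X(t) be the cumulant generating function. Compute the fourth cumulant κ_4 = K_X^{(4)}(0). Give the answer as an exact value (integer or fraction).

M_X(t) = 1/(6*(1 - 5*e^(t)/6))
K_X(t) = log M_X(t) = -log(1 - 5*e^(t)/6) - log(6)
K^(4)(t) = (750*e^(3*t) + 3600*e^(2*t) + 1080*e^(t))/(625*e^(4*t) - 3000*e^(3*t) + 5400*e^(2*t) - 4320*e^(t) + 1296)

κ_4 = K^(4)(0) = 5430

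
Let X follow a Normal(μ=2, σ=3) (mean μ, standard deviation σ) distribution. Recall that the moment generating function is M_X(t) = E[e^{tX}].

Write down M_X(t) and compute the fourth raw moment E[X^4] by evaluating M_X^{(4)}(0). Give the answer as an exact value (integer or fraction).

M_X(t) = e^(9*t^2/2 + 2*t)
D^4[M](t) = 6561*t^4*e^(2*t)*e^(9*t^2/2) + 5832*t^3*e^(2*t)*e^(9*t^2/2) + 6318*t^2*e^(2*t)*e^(9*t^2/2) + 2232*t*e^(2*t)*e^(9*t^2/2) + 475*e^(2*t)*e^(9*t^2/2)

E[X^4] = D^4[M](0) = 475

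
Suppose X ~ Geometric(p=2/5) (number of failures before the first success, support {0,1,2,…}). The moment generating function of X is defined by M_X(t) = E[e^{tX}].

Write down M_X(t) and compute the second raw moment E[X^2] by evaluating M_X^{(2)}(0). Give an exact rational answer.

M_X(t) = 2/(5*(1 - 3*e^(t)/5))
D^2[M](t) = (-18*e^(2*t) - 30*e^(t))/(27*e^(3*t) - 135*e^(2*t) + 225*e^(t) - 125)

E[X^2] = D^2[M](0) = 6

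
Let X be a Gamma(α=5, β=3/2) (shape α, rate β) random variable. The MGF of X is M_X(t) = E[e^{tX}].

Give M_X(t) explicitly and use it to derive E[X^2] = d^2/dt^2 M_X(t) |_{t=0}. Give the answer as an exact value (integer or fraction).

M_X(t) = 243/(32*(3/2 - t)^5)
dM/dt = 2430/(64*t^6 - 576*t^5 + 2160*t^4 - 4320*t^3 + 4860*t^2 - 2916*t + 729)
d^2M/dt^2 = -29160/(128*t^7 - 1344*t^6 + 6048*t^5 - 15120*t^4 + 22680*t^3 - 20412*t^2 + 10206*t - 2187)

E[X^2] = d^2M/dt^2 |_{t=0} = 40/3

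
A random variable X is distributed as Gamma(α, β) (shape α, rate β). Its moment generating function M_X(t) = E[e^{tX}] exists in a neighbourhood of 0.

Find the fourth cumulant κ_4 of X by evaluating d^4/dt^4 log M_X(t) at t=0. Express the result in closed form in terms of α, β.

M_X(t) = (β/(β - t))^α
K_X(t) = log M_X(t) = α*(log(β) - log(β - t))
D^4[K](t) = 6*α/(β^4 - 4*β^3*t + 6*β^2*t^2 - 4*β*t^3 + t^4)

κ_4 = D^4[K](0) = 6*α/β^4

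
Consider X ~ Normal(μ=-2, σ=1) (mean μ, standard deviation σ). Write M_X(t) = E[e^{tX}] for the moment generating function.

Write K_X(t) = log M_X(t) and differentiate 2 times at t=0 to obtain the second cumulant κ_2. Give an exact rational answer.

M_X(t) = e^(t^2/2 - 2*t)
K_X(t) = log M_X(t) = t^2/2 - 2*t
dK/dt = t - 2
d^2K/dt^2 = 1

κ_2 = d^2K/dt^2 |_{t=0} = 1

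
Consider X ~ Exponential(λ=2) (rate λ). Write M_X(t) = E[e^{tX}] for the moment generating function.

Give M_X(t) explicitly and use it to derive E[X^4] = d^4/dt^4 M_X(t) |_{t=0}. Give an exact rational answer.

M_X(t) = 2/(2 - t)
D^4[M](t) = -48/(t^5 - 10*t^4 + 40*t^3 - 80*t^2 + 80*t - 32)

E[X^4] = D^4[M](0) = 3/2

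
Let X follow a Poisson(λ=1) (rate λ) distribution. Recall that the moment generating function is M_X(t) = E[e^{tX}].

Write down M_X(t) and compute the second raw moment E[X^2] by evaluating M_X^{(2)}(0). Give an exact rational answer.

M_X(t) = e^(e^(t) - 1)
M′(t) = e^(-1)*e^(t)*e^(e^(t))
M′′(t) = (e^(2*t)*e^(e^(t)) + e^(t)*e^(e^(t)))*e^(-1)

E[X^2] = M′′(0) = 2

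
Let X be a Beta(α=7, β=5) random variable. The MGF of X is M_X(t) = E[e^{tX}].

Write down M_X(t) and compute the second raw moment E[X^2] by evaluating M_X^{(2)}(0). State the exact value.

M_X(t) = ₁F₁(7; 12; t)
dM/dt = 7*₁F₁(8; 13; t)/12
d^2M/dt^2 = 14*₁F₁(9; 14; t)/39

E[X^2] = d^2M/dt^2 |_{t=0} = 14/39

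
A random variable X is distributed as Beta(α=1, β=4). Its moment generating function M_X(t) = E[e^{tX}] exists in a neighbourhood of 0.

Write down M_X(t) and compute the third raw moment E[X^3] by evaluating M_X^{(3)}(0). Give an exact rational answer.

M_X(t) = ₁F₁(1; 5; t)
dM/dt = ₁F₁(2; 6; t)/5
d^2M/dt^2 = ₁F₁(3; 7; t)/15
d^3M/dt^3 = ₁F₁(4; 8; t)/35

E[X^3] = d^3M/dt^3 |_{t=0} = 1/35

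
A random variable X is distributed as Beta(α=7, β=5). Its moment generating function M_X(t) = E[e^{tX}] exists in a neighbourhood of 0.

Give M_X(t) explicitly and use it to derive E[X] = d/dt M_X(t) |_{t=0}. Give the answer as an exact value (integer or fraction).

E[X] = M^(1)(0) = 7/12

M_X(t) = ₁F₁(7; 12; t)
M^(1)(t) = 7*₁F₁(8; 13; t)/12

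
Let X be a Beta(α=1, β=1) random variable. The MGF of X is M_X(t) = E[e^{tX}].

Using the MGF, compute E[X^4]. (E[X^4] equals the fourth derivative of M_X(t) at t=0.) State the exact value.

M_X(t) = ₁F₁(1; 2; t)
M^(4)(t) = ₁F₁(5; 6; t)/5

E[X^4] = M^(4)(0) = 1/5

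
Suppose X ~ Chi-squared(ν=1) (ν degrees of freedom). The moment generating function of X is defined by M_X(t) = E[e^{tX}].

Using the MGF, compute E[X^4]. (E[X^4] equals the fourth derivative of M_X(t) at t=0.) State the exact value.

E[X^4] = D^4[M](0) = 105

M_X(t) = 1/√(1 - 2*t)
D^4[M](t) = 105/(16*t^4*√(1 - 2*t) - 32*t^3*√(1 - 2*t) + 24*t^2*√(1 - 2*t) - 8*t*√(1 - 2*t) + √(1 - 2*t))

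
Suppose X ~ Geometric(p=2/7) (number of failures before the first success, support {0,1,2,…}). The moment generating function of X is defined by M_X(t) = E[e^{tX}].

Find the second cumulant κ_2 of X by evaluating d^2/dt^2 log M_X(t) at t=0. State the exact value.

κ_2 = K^(2)(0) = 35/4

M_X(t) = 2/(7*(1 - 5*e^(t)/7))
K_X(t) = log M_X(t) = -log(1 - 5*e^(t)/7) - log(7) + log(2)
K^(2)(t) = 35*e^(t)/(25*e^(2*t) - 70*e^(t) + 49)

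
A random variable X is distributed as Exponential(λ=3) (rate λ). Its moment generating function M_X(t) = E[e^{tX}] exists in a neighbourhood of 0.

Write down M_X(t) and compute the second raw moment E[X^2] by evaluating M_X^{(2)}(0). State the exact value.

E[X^2] = M^(2)(0) = 2/9

M_X(t) = 3/(3 - t)
M^(2)(t) = -6/(t^3 - 9*t^2 + 27*t - 27)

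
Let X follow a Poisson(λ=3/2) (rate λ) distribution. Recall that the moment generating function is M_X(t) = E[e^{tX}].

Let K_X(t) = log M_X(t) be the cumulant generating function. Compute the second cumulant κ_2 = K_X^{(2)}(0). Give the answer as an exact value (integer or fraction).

M_X(t) = e^(3*e^(t)/2 - 3/2)
K_X(t) = log M_X(t) = 3*e^(t)/2 - 3/2
dK/dt = 3*e^(t)/2
d^2K/dt^2 = 3*e^(t)/2

κ_2 = d^2K/dt^2 |_{t=0} = 3/2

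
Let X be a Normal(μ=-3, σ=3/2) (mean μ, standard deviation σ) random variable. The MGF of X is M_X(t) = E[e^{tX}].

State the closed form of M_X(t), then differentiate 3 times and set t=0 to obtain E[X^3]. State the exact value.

E[X^3] = M′′′(0) = -189/4

M_X(t) = e^(9*t^2/8 - 3*t)
M′(t) = 9*t*e^(-3*t)*e^(9*t^2/8)/4 - 3*e^(-3*t)*e^(9*t^2/8)
M′′(t) = (81*t^2*e^(9*t^2/8) - 216*t*e^(9*t^2/8) + 180*e^(9*t^2/8))*e^(-3*t)/16
M′′′(t) = (729*t^3*e^(9*t^2/8) - 2916*t^2*e^(9*t^2/8) + 4860*t*e^(9*t^2/8) - 3024*e^(9*t^2/8))*e^(-3*t)/64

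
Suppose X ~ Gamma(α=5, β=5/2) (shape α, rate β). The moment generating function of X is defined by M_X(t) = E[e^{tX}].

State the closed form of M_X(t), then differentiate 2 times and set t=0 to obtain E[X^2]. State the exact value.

M_X(t) = 3125/(32*(5/2 - t)^5)
dM/dt = 31250/(64*t^6 - 960*t^5 + 6000*t^4 - 20000*t^3 + 37500*t^2 - 37500*t + 15625)
d^2M/dt^2 = -375000/(128*t^7 - 2240*t^6 + 16800*t^5 - 70000*t^4 + 175000*t^3 - 262500*t^2 + 218750*t - 78125)

E[X^2] = d^2M/dt^2 |_{t=0} = 24/5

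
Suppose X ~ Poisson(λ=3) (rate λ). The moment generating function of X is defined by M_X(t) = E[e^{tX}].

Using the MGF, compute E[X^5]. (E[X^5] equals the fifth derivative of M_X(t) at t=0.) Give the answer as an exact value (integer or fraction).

E[X^5] = d^5M/dt^5 |_{t=0} = 1866

M_X(t) = e^(3*e^(t) - 3)
dM/dt = 3*e^(-3)*e^(t)*e^(3*e^(t))
d^2M/dt^2 = (9*e^(2*t)*e^(3*e^(t)) + 3*e^(t)*e^(3*e^(t)))*e^(-3)
d^3M/dt^3 = (27*e^(3*t)*e^(3*e^(t)) + 27*e^(2*t)*e^(3*e^(t)) + 3*e^(t)*e^(3*e^(t)))*e^(-3)
d^4M/dt^4 = (81*e^(4*t)*e^(3*e^(t)) + 162*e^(3*t)*e^(3*e^(t)) + 63*e^(2*t)*e^(3*e^(t)) + 3*e^(t)*e^(3*e^(t)))*e^(-3)
d^5M/dt^5 = (243*e^(5*t)*e^(3*e^(t)) + 810*e^(4*t)*e^(3*e^(t)) + 675*e^(3*t)*e^(3*e^(t)) + 135*e^(2*t)*e^(3*e^(t)) + 3*e^(t)*e^(3*e^(t)))*e^(-3)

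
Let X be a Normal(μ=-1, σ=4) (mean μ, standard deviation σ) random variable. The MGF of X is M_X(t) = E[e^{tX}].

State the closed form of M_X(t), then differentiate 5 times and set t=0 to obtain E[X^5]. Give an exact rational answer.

M_X(t) = e^(8*t^2 - t)
D^5[M](t) = (1048576*t^5*e^(8*t^2) - 327680*t^4*e^(8*t^2) + 696320*t^3*e^(8*t^2) - 125440*t^2*e^(8*t^2) + 69200*t*e^(8*t^2) - 4001*e^(8*t^2))*e^(-t)

E[X^5] = D^5[M](0) = -4001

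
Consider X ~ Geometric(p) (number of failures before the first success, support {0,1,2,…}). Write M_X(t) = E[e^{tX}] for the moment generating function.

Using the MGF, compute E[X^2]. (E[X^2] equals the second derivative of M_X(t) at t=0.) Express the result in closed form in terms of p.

E[X^2] = M′′(0) = 1 - 3/p + 2/p^2

M_X(t) = p/(-(1 - p)*e^(t) + 1)
M′(t) = (-p^2*e^(t) + p*e^(t))/(p^2*e^(2*t) - 2*p*e^(2*t) + 2*p*e^(t) + e^(2*t) - 2*e^(t) + 1)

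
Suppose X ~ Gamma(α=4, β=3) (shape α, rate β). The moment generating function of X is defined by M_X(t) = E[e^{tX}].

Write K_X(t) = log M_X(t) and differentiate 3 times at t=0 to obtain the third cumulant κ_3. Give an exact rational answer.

κ_3 = d^3K/dt^3 |_{t=0} = 8/27

M_X(t) = 81/(3 - t)^4
K_X(t) = log M_X(t) = -4*log(3 - t) + 4*log(3)
dK/dt = -4/(t - 3)
d^2K/dt^2 = 4/(t^2 - 6*t + 9)
d^3K/dt^3 = -8/(t^3 - 9*t^2 + 27*t - 27)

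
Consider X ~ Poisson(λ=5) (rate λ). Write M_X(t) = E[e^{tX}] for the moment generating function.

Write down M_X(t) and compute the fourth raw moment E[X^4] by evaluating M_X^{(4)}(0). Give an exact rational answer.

E[X^4] = M^(4)(0) = 1555

M_X(t) = e^(5*e^(t) - 5)
M^(4)(t) = (625*e^(4*t)*e^(5*e^(t)) + 750*e^(3*t)*e^(5*e^(t)) + 175*e^(2*t)*e^(5*e^(t)) + 5*e^(t)*e^(5*e^(t)))*e^(-5)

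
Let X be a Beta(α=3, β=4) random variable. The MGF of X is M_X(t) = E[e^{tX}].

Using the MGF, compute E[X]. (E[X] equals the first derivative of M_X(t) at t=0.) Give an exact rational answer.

E[X] = M′(0) = 3/7

M_X(t) = ₁F₁(3; 7; t)
M′(t) = 3*₁F₁(4; 8; t)/7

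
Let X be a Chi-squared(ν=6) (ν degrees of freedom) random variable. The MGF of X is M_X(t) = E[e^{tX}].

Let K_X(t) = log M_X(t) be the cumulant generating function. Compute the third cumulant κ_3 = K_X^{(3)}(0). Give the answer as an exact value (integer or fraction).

κ_3 = K^(3)(0) = 48

M_X(t) = (1 - 2*t)^(-3)
K_X(t) = log M_X(t) = -3*log(1 - 2*t)
K^(3)(t) = -48/(8*t^3 - 12*t^2 + 6*t - 1)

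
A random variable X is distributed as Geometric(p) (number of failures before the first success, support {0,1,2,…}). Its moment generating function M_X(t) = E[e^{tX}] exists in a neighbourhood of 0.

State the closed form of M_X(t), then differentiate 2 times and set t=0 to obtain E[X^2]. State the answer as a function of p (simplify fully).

E[X^2] = D^2[M](0) = 1 - 3/p + 2/p^2

M_X(t) = p/(-(1 - p)*e^(t) + 1)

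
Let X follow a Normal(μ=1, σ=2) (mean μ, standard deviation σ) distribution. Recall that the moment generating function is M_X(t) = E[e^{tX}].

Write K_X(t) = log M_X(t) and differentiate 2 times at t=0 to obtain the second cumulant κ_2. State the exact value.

κ_2 = K′′(0) = 4

M_X(t) = e^(2*t^2 + t)
K_X(t) = log M_X(t) = 2*t^2 + t
K′(t) = 4*t + 1
K′′(t) = 4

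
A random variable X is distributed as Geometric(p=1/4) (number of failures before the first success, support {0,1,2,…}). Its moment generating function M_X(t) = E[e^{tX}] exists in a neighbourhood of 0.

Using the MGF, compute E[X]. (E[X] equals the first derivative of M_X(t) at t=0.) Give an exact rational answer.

M_X(t) = 1/(4*(1 - 3*e^(t)/4))
D[M](t) = 3*e^(t)/(9*e^(2*t) - 24*e^(t) + 16)

E[X] = D[M](0) = 3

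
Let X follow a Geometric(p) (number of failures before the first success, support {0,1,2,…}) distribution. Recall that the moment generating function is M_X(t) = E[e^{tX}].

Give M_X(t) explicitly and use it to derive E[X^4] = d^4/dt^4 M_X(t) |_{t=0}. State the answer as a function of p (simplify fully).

E[X^4] = M^(4)(0) = 1 - 15/p + 50/p^2 - 60/p^3 + 24/p^4

M_X(t) = p/(-(1 - p)*e^(t) + 1)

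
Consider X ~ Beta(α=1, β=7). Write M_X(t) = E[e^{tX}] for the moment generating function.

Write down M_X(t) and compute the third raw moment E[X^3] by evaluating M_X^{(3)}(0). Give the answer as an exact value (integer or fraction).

E[X^3] = D^3[M](0) = 1/120

M_X(t) = ₁F₁(1; 8; t)
D^3[M](t) = ₁F₁(4; 11; t)/120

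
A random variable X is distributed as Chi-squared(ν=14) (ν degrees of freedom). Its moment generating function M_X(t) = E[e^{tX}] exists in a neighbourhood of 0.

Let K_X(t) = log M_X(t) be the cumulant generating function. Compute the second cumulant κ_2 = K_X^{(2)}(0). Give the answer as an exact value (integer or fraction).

κ_2 = d^2K/dt^2 |_{t=0} = 28

M_X(t) = (1 - 2*t)^(-7)
K_X(t) = log M_X(t) = -7*log(1 - 2*t)
dK/dt = -14/(2*t - 1)
d^2K/dt^2 = 28/(4*t^2 - 4*t + 1)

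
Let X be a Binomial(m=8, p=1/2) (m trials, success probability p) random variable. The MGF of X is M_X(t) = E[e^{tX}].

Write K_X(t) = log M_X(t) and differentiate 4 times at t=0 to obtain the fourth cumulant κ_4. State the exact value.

κ_4 = d^4K/dt^4 |_{t=0} = -1

M_X(t) = (e^(t)/2 + 1/2)^8
K_X(t) = log M_X(t) = 8*log(e^(t)/2 + 1/2)
dK/dt = 8*e^(t)/(e^(t) + 1)
d^2K/dt^2 = 8*e^(t)/(e^(2*t) + 2*e^(t) + 1)
d^3K/dt^3 = (-8*e^(2*t) + 8*e^(t))/(e^(3*t) + 3*e^(2*t) + 3*e^(t) + 1)
d^4K/dt^4 = (8*e^(3*t) - 32*e^(2*t) + 8*e^(t))/(e^(4*t) + 4*e^(3*t) + 6*e^(2*t) + 4*e^(t) + 1)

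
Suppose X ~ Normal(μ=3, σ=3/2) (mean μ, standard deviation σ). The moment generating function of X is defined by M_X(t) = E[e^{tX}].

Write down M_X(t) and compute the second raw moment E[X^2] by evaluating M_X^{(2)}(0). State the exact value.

E[X^2] = d^2M/dt^2 |_{t=0} = 45/4

M_X(t) = e^(9*t^2/8 + 3*t)
dM/dt = 9*t*e^(3*t)*e^(9*t^2/8)/4 + 3*e^(3*t)*e^(9*t^2/8)
d^2M/dt^2 = 81*t^2*e^(3*t)*e^(9*t^2/8)/16 + 27*t*e^(3*t)*e^(9*t^2/8)/2 + 45*e^(3*t)*e^(9*t^2/8)/4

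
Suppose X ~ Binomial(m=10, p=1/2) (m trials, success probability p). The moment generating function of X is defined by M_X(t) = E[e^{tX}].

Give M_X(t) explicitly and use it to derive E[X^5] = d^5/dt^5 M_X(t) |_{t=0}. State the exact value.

M_X(t) = (e^(t)/2 + 1/2)^10

E[X^5] = M^(5)(0) = 13375/2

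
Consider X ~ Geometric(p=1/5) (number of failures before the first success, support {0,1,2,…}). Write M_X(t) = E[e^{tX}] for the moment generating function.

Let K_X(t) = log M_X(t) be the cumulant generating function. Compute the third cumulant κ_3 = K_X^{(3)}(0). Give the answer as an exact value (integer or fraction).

κ_3 = d^3K/dt^3 |_{t=0} = 180

M_X(t) = 1/(5*(1 - 4*e^(t)/5))
K_X(t) = log M_X(t) = -log(1 - 4*e^(t)/5) - log(5)
dK/dt = -4*e^(t)/(4*e^(t) - 5)
d^2K/dt^2 = 20*e^(t)/(16*e^(2*t) - 40*e^(t) + 25)
d^3K/dt^3 = (-80*e^(2*t) - 100*e^(t))/(64*e^(3*t) - 240*e^(2*t) + 300*e^(t) - 125)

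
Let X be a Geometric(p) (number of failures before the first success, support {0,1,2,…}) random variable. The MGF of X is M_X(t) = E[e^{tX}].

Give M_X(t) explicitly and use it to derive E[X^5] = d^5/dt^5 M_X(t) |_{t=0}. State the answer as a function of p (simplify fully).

E[X^5] = M′′′′′(0) = -1 + 31/p - 180/p^2 + 390/p^3 - 360/p^4 + 120/p^5

M_X(t) = p/(-(1 - p)*e^(t) + 1)
M′(t) = (-p^2*e^(t) + p*e^(t))/(p^2*e^(2*t) - 2*p*e^(2*t) + 2*p*e^(t) + e^(2*t) - 2*e^(t) + 1)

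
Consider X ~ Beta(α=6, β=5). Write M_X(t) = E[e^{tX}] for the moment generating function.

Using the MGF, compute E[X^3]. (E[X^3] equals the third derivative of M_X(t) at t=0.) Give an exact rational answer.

M_X(t) = ₁F₁(6; 11; t)
M^(3)(t) = 28*₁F₁(9; 14; t)/143

E[X^3] = M^(3)(0) = 28/143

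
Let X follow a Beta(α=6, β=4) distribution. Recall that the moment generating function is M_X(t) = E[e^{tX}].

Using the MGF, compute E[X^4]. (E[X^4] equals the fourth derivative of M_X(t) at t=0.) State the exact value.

E[X^4] = M′′′′(0) = 126/715

M_X(t) = ₁F₁(6; 10; t)
M′(t) = 3*₁F₁(7; 11; t)/5
M′′(t) = 21*₁F₁(8; 12; t)/55
M′′′(t) = 14*₁F₁(9; 13; t)/55
M′′′′(t) = 126*₁F₁(10; 14; t)/715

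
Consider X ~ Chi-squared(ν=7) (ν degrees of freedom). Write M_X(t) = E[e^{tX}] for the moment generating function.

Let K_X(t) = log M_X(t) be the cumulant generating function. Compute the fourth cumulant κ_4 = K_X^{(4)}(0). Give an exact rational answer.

M_X(t) = (1 - 2*t)^(-7/2)
K_X(t) = log M_X(t) = -7*log(1 - 2*t)/2
K′(t) = -7/(2*t - 1)
K′′(t) = 14/(4*t^2 - 4*t + 1)
K′′′(t) = -56/(8*t^3 - 12*t^2 + 6*t - 1)
K′′′′(t) = 336/(16*t^4 - 32*t^3 + 24*t^2 - 8*t + 1)

κ_4 = K′′′′(0) = 336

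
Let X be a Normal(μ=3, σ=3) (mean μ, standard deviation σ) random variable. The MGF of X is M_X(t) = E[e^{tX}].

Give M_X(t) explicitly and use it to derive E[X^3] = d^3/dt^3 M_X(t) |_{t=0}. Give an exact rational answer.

E[X^3] = d^3M/dt^3 |_{t=0} = 108

M_X(t) = e^(9*t^2/2 + 3*t)
dM/dt = 9*t*e^(3*t)*e^(9*t^2/2) + 3*e^(3*t)*e^(9*t^2/2)
d^2M/dt^2 = 81*t^2*e^(3*t)*e^(9*t^2/2) + 54*t*e^(3*t)*e^(9*t^2/2) + 18*e^(3*t)*e^(9*t^2/2)
d^3M/dt^3 = 729*t^3*e^(3*t)*e^(9*t^2/2) + 729*t^2*e^(3*t)*e^(9*t^2/2) + 486*t*e^(3*t)*e^(9*t^2/2) + 108*e^(3*t)*e^(9*t^2/2)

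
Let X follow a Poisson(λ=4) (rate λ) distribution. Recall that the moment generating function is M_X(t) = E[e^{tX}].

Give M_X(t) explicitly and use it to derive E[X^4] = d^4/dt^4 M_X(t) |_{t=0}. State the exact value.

E[X^4] = d^4M/dt^4 |_{t=0} = 756

M_X(t) = e^(4*e^(t) - 4)
dM/dt = 4*e^(-4)*e^(t)*e^(4*e^(t))
d^2M/dt^2 = (16*e^(2*t)*e^(4*e^(t)) + 4*e^(t)*e^(4*e^(t)))*e^(-4)
d^3M/dt^3 = (64*e^(3*t)*e^(4*e^(t)) + 48*e^(2*t)*e^(4*e^(t)) + 4*e^(t)*e^(4*e^(t)))*e^(-4)
d^4M/dt^4 = (256*e^(4*t)*e^(4*e^(t)) + 384*e^(3*t)*e^(4*e^(t)) + 112*e^(2*t)*e^(4*e^(t)) + 4*e^(t)*e^(4*e^(t)))*e^(-4)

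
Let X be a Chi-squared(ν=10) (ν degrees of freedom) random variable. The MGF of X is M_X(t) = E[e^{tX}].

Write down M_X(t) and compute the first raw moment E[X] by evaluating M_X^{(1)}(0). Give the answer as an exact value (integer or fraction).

M_X(t) = (1 - 2*t)^(-5)
dM/dt = 10/(64*t^6 - 192*t^5 + 240*t^4 - 160*t^3 + 60*t^2 - 12*t + 1)

E[X] = dM/dt |_{t=0} = 10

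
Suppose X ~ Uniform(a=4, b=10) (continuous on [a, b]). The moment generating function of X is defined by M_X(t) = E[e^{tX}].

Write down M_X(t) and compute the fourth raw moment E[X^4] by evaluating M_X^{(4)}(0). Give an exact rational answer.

E[X^4] = D^4[M](0) = 16496/5

M_X(t) = (e^(10*t) - e^(4*t))/(6*t)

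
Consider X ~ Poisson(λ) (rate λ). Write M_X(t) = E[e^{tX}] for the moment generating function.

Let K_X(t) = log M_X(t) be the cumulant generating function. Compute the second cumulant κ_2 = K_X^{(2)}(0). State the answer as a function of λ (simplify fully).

κ_2 = d^2K/dt^2 |_{t=0} = λ

M_X(t) = e^(λ*(e^(t) - 1))
K_X(t) = log M_X(t) = λ*(e^(t) - 1)
dK/dt = λ*e^(t)
d^2K/dt^2 = λ*e^(t)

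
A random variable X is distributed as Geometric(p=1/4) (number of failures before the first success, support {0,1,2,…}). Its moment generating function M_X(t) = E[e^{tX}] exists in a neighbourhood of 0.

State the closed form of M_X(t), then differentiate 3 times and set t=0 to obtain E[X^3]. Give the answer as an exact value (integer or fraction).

M_X(t) = 1/(4*(1 - 3*e^(t)/4))
dM/dt = 3*e^(t)/(9*e^(2*t) - 24*e^(t) + 16)
d^2M/dt^2 = (-9*e^(2*t) - 12*e^(t))/(27*e^(3*t) - 108*e^(2*t) + 144*e^(t) - 64)
d^3M/dt^3 = (27*e^(3*t) + 144*e^(2*t) + 48*e^(t))/(81*e^(4*t) - 432*e^(3*t) + 864*e^(2*t) - 768*e^(t) + 256)

E[X^3] = d^3M/dt^3 |_{t=0} = 219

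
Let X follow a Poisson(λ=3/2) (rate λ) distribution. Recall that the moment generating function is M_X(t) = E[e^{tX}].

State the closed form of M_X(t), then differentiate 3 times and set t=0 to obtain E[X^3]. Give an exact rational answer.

M_X(t) = e^(3*e^(t)/2 - 3/2)
M^(3)(t) = (27*e^(3*t)*e^(3*e^(t)/2) + 54*e^(2*t)*e^(3*e^(t)/2) + 12*e^(t)*e^(3*e^(t)/2))*e^(-3/2)/8

E[X^3] = M^(3)(0) = 93/8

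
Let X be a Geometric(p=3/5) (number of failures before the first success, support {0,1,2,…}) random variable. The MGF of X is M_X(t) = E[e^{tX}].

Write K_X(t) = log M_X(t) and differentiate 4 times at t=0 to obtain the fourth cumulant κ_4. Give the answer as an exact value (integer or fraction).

κ_4 = D^4[K](0) = 230/27

M_X(t) = 3/(5*(1 - 2*e^(t)/5))
K_X(t) = log M_X(t) = -log(1 - 2*e^(t)/5) - log(5) + log(3)
D^4[K](t) = (40*e^(3*t) + 400*e^(2*t) + 250*e^(t))/(16*e^(4*t) - 160*e^(3*t) + 600*e^(2*t) - 1000*e^(t) + 625)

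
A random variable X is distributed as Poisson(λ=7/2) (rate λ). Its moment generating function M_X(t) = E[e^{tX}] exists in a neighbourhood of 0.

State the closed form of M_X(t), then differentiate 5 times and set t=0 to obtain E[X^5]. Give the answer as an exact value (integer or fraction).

E[X^5] = M^(5)(0) = 105119/32

M_X(t) = e^(7*e^(t)/2 - 7/2)
M^(5)(t) = (16807*e^(5*t)*e^(7*e^(t)/2) + 48020*e^(4*t)*e^(7*e^(t)/2) + 34300*e^(3*t)*e^(7*e^(t)/2) + 5880*e^(2*t)*e^(7*e^(t)/2) + 112*e^(t)*e^(7*e^(t)/2))*e^(-7/2)/32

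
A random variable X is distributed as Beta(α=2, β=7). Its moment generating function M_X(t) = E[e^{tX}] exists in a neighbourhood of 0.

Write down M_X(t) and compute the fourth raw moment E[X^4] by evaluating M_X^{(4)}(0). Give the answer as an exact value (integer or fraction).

M_X(t) = ₁F₁(2; 9; t)
M′(t) = 2*₁F₁(3; 10; t)/9
M′′(t) = ₁F₁(4; 11; t)/15
M′′′(t) = 4*₁F₁(5; 12; t)/165
M′′′′(t) = ₁F₁(6; 13; t)/99

E[X^4] = M′′′′(0) = 1/99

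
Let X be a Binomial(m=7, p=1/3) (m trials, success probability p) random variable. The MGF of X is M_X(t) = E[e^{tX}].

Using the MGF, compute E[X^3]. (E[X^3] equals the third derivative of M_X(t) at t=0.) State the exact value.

E[X^3] = d^3M/dt^3 |_{t=0} = 217/9

M_X(t) = (e^(t)/3 + 2/3)^7
dM/dt = 7*e^(7*t)/2187 + 28*e^(6*t)/729 + 140*e^(5*t)/729 + 1120*e^(4*t)/2187 + 560*e^(3*t)/729 + 448*e^(2*t)/729 + 448*e^(t)/2187
d^2M/dt^2 = 49*e^(7*t)/2187 + 56*e^(6*t)/243 + 700*e^(5*t)/729 + 4480*e^(4*t)/2187 + 560*e^(3*t)/243 + 896*e^(2*t)/729 + 448*e^(t)/2187
d^3M/dt^3 = 343*e^(7*t)/2187 + 112*e^(6*t)/81 + 3500*e^(5*t)/729 + 17920*e^(4*t)/2187 + 560*e^(3*t)/81 + 1792*e^(2*t)/729 + 448*e^(t)/2187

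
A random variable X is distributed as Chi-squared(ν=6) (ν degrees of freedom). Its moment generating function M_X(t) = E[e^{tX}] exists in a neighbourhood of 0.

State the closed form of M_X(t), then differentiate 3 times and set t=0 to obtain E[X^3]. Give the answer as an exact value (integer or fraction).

E[X^3] = M^(3)(0) = 480

M_X(t) = (1 - 2*t)^(-3)
M^(3)(t) = 480/(64*t^6 - 192*t^5 + 240*t^4 - 160*t^3 + 60*t^2 - 12*t + 1)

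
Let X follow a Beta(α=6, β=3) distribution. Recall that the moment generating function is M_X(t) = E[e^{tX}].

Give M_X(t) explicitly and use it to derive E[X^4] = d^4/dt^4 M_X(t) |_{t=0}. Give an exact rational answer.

M_X(t) = ₁F₁(6; 9; t)
M′(t) = 2*₁F₁(7; 10; t)/3
M′′(t) = 7*₁F₁(8; 11; t)/15
M′′′(t) = 56*₁F₁(9; 12; t)/165
M′′′′(t) = 14*₁F₁(10; 13; t)/55

E[X^4] = M′′′′(0) = 14/55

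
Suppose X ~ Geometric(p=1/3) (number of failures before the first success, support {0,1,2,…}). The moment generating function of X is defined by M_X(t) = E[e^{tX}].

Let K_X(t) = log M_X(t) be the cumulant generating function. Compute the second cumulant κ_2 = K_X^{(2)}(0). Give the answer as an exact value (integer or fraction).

M_X(t) = 1/(3*(1 - 2*e^(t)/3))
K_X(t) = log M_X(t) = -log(1 - 2*e^(t)/3) - log(3)
K′(t) = -2*e^(t)/(2*e^(t) - 3)
K′′(t) = 6*e^(t)/(4*e^(2*t) - 12*e^(t) + 9)

κ_2 = K′′(0) = 6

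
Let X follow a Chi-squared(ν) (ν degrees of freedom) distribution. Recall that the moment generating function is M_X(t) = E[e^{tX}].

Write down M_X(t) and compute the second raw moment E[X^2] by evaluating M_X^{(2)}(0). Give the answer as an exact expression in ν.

E[X^2] = d^2M/dt^2 |_{t=0} = ν*(ν + 2)

M_X(t) = (1 - 2*t)^(-ν/2)
dM/dt = -ν/(2*t*(1 - 2*t)^(ν/2) - (1 - 2*t)^(ν/2))
d^2M/dt^2 = (ν^2 + 2*ν)/(4*t^2*(1 - 2*t)^(ν/2) - 4*t*(1 - 2*t)^(ν/2) + (1 - 2*t)^(ν/2))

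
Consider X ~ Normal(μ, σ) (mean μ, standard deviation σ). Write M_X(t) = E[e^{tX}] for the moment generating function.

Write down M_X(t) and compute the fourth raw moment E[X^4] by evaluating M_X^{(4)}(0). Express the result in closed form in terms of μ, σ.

E[X^4] = d^4M/dt^4 |_{t=0} = μ^4 + 6*μ^2*σ^2 + 3*σ^4

M_X(t) = e^(μ*t + σ^2*t^2/2)
dM/dt = μ*e^(μ*t)*e^(σ^2*t^2/2) + σ^2*t*e^(μ*t)*e^(σ^2*t^2/2)
d^2M/dt^2 = μ^2*e^(μ*t)*e^(σ^2*t^2/2) + 2*μ*σ^2*t*e^(μ*t)*e^(σ^2*t^2/2) + σ^4*t^2*e^(μ*t)*e^(σ^2*t^2/2) + σ^2*e^(μ*t)*e^(σ^2*t^2/2)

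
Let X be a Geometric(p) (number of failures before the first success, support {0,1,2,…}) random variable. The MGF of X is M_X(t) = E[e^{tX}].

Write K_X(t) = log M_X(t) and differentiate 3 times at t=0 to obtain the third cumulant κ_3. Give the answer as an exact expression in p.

κ_3 = D^3[K](0) = (p^2 - 3*p + 2)/p^3

M_X(t) = p/(-(1 - p)*e^(t) + 1)
K_X(t) = log M_X(t) = log(p) - log(-(1 - p)*e^(t) + 1)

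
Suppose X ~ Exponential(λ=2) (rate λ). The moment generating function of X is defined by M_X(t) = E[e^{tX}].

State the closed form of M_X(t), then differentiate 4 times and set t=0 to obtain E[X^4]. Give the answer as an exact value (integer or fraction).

E[X^4] = M′′′′(0) = 3/2

M_X(t) = 2/(2 - t)
M′(t) = 2/(t^2 - 4*t + 4)
M′′(t) = -4/(t^3 - 6*t^2 + 12*t - 8)
M′′′(t) = 12/(t^4 - 8*t^3 + 24*t^2 - 32*t + 16)
M′′′′(t) = -48/(t^5 - 10*t^4 + 40*t^3 - 80*t^2 + 80*t - 32)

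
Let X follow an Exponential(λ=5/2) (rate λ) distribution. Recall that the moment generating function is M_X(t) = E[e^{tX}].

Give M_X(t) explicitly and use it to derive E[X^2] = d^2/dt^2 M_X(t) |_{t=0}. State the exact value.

M_X(t) = 5/(2*(5/2 - t))
M^(2)(t) = -40/(8*t^3 - 60*t^2 + 150*t - 125)

E[X^2] = M^(2)(0) = 8/25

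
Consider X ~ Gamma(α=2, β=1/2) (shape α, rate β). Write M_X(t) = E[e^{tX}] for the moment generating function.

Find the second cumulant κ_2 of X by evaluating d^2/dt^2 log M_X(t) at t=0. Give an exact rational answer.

κ_2 = d^2K/dt^2 |_{t=0} = 8

M_X(t) = 1/(4*(1/2 - t)^2)
K_X(t) = log M_X(t) = -2*log(1/2 - t) - 2*log(2)
dK/dt = -4/(2*t - 1)
d^2K/dt^2 = 8/(4*t^2 - 4*t + 1)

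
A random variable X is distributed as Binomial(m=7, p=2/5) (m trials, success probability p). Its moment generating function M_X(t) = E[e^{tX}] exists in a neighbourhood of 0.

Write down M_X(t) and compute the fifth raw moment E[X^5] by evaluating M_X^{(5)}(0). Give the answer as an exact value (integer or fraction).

M_X(t) = (2*e^(t)/5 + 3/5)^7
M′(t) = 896*e^(7*t)/78125 + 8064*e^(6*t)/78125 + 6048*e^(5*t)/15625 + 12096*e^(4*t)/15625 + 13608*e^(3*t)/15625 + 40824*e^(2*t)/78125 + 10206*e^(t)/78125
M′′(t) = 6272*e^(7*t)/78125 + 48384*e^(6*t)/78125 + 6048*e^(5*t)/3125 + 48384*e^(4*t)/15625 + 40824*e^(3*t)/15625 + 81648*e^(2*t)/78125 + 10206*e^(t)/78125
M′′′(t) = 43904*e^(7*t)/78125 + 290304*e^(6*t)/78125 + 6048*e^(5*t)/625 + 193536*e^(4*t)/15625 + 122472*e^(3*t)/15625 + 163296*e^(2*t)/78125 + 10206*e^(t)/78125
M′′′′(t) = 307328*e^(7*t)/78125 + 1741824*e^(6*t)/78125 + 6048*e^(5*t)/125 + 774144*e^(4*t)/15625 + 367416*e^(3*t)/15625 + 326592*e^(2*t)/78125 + 10206*e^(t)/78125
M′′′′′(t) = 2151296*e^(7*t)/78125 + 10450944*e^(6*t)/78125 + 6048*e^(5*t)/25 + 3096576*e^(4*t)/15625 + 1102248*e^(3*t)/15625 + 653184*e^(2*t)/78125 + 10206*e^(t)/78125

E[X^5] = M′′′′′(0) = 425278/625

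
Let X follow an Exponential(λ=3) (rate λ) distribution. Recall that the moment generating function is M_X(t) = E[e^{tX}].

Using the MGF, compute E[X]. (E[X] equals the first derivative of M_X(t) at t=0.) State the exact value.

M_X(t) = 3/(3 - t)
M′(t) = 3/(t^2 - 6*t + 9)

E[X] = M′(0) = 1/3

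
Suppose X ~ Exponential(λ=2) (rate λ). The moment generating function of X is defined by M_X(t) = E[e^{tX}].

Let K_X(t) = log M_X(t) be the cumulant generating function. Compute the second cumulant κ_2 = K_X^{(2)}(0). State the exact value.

M_X(t) = 2/(2 - t)
K_X(t) = log M_X(t) = -log(2 - t) + log(2)
K^(2)(t) = 1/(t^2 - 4*t + 4)

κ_2 = K^(2)(0) = 1/4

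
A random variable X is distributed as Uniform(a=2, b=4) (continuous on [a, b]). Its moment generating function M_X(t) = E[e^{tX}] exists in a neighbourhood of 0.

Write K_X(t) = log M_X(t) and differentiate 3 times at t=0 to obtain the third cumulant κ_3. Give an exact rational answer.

κ_3 = D^3[K](0) = 0

M_X(t) = (e^(4*t) - e^(2*t))/(2*t)
K_X(t) = log M_X(t) = -log(t) + log(e^(4*t) - e^(2*t)) - log(2)
D^3[K](t) = (8*t^3*e^(4*t) + 8*t^3*e^(2*t) - 2*e^(6*t) + 6*e^(4*t) - 6*e^(2*t) + 2)/(t^3*e^(6*t) - 3*t^3*e^(4*t) + 3*t^3*e^(2*t) - t^3)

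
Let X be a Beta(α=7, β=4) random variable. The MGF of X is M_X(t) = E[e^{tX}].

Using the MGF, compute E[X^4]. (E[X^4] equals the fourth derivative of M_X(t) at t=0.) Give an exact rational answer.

E[X^4] = M′′′′(0) = 30/143

M_X(t) = ₁F₁(7; 11; t)
M′(t) = 7*₁F₁(8; 12; t)/11
M′′(t) = 14*₁F₁(9; 13; t)/33
M′′′(t) = 42*₁F₁(10; 14; t)/143
M′′′′(t) = 30*₁F₁(11; 15; t)/143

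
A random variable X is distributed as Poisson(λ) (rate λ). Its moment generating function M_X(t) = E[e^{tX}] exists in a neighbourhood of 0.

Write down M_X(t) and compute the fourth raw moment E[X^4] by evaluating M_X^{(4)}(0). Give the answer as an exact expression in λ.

M_X(t) = e^(λ*(e^(t) - 1))
D^4[M](t) = (λ^4*e^(4*t)*e^(λ*e^(t)) + 6*λ^3*e^(3*t)*e^(λ*e^(t)) + 7*λ^2*e^(2*t)*e^(λ*e^(t)) + λ*e^(t)*e^(λ*e^(t)))*e^(-λ)

E[X^4] = D^4[M](0) = λ*(λ^3 + 6*λ^2 + 7*λ + 1)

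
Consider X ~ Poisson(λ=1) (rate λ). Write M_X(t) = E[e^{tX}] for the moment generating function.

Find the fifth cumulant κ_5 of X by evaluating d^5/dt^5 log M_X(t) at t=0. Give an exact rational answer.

κ_5 = K^(5)(0) = 1

M_X(t) = e^(e^(t) - 1)
K_X(t) = log M_X(t) = e^(t) - 1
K^(5)(t) = e^(t)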